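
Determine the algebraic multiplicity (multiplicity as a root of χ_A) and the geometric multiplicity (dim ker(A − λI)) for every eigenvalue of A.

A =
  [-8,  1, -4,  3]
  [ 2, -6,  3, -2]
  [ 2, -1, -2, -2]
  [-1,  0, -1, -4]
λ = -5: alg = 4, geom = 2

Step 1 — factor the characteristic polynomial to read off the algebraic multiplicities:
  χ_A(x) = (x + 5)^4

Step 2 — compute geometric multiplicities via the rank-nullity identity g(λ) = n − rank(A − λI):
  rank(A − (-5)·I) = 2, so dim ker(A − (-5)·I) = n − 2 = 2

Summary:
  λ = -5: algebraic multiplicity = 4, geometric multiplicity = 2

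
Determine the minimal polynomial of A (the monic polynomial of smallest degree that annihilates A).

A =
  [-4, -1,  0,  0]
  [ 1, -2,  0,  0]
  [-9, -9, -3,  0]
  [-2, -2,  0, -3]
x^2 + 6*x + 9

The characteristic polynomial is χ_A(x) = (x + 3)^4, so the eigenvalues are known. The minimal polynomial is
  m_A(x) = Π_λ (x − λ)^{k_λ}
where k_λ is the size of the *largest* Jordan block for λ (equivalently, the smallest k with (A − λI)^k v = 0 for every generalised eigenvector v of λ).

  λ = -3: largest Jordan block has size 2, contributing (x + 3)^2

So m_A(x) = (x + 3)^2 = x^2 + 6*x + 9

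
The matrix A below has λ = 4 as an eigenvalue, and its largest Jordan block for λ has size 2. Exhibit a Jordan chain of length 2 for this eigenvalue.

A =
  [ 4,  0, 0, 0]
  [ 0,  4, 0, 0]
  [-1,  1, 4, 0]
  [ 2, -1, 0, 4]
A Jordan chain for λ = 4 of length 2:
v_1 = (0, 0, -1, 2)ᵀ
v_2 = (1, 0, 0, 0)ᵀ

Let N = A − (4)·I. We want v_2 with N^2 v_2 = 0 but N^1 v_2 ≠ 0; then v_{j-1} := N · v_j for j = 2, …, 2.

Pick v_2 = (1, 0, 0, 0)ᵀ.
Then v_1 = N · v_2 = (0, 0, -1, 2)ᵀ.

Sanity check: (A − (4)·I) v_1 = (0, 0, 0, 0)ᵀ = 0. ✓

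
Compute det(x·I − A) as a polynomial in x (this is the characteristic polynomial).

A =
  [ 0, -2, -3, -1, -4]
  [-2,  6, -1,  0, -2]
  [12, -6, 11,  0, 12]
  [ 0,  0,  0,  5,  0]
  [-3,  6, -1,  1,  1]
x^5 - 23*x^4 + 211*x^3 - 965*x^2 + 2200*x - 2000

Expanding det(x·I − A) (e.g. by cofactor expansion or by noting that A is similar to its Jordan form J, which has the same characteristic polynomial as A) gives
  χ_A(x) = x^5 - 23*x^4 + 211*x^3 - 965*x^2 + 2200*x - 2000
which factors as (x - 5)^3*(x - 4)^2. The eigenvalues (with algebraic multiplicities) are λ = 4 with multiplicity 2, λ = 5 with multiplicity 3.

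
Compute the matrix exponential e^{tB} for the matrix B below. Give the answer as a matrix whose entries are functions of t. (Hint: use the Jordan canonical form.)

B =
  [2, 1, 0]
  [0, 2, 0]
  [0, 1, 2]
e^{tB} =
  [exp(2*t), t*exp(2*t), 0]
  [0, exp(2*t), 0]
  [0, t*exp(2*t), exp(2*t)]

Strategy: write B = P · J · P⁻¹ where J is a Jordan canonical form, so e^{tB} = P · e^{tJ} · P⁻¹, and e^{tJ} can be computed block-by-block.

B has Jordan form
J =
  [2, 1, 0]
  [0, 2, 0]
  [0, 0, 2]
(up to reordering of blocks).

Per-block formulas:
  For a 2×2 Jordan block J_2(2): exp(t · J_2(2)) = e^(2t)·(I + t·N), where N is the 2×2 nilpotent shift.
  For a 1×1 block at λ = 2: exp(t · [2]) = [e^(2t)].

After assembling e^{tJ} and conjugating by P, we get:

e^{tB} =
  [exp(2*t), t*exp(2*t), 0]
  [0, exp(2*t), 0]
  [0, t*exp(2*t), exp(2*t)]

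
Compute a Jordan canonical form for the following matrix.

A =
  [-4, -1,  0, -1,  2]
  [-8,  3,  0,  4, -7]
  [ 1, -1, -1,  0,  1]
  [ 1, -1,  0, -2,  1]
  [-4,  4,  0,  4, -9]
J_2(-5) ⊕ J_3(-1)

The characteristic polynomial is
  det(x·I − A) = x^5 + 13*x^4 + 58*x^3 + 106*x^2 + 85*x + 25 = (x + 1)^3*(x + 5)^2

Eigenvalues and multiplicities (the geometric multiplicity of λ is n − rank(A − λI), which equals the number of Jordan blocks for λ):
  λ = -5: algebraic multiplicity = 2, geometric multiplicity = 1
  λ = -1: algebraic multiplicity = 3, geometric multiplicity = 1

Determining the block sizes for each eigenvalue:
  λ = -5: one block (gm = 1), so the single block has size am = 2 → block sizes [2]
  λ = -1: one block (gm = 1), so the single block has size am = 3 → block sizes [3]

Assembling the blocks gives a Jordan form
J =
  [-5,  1,  0,  0,  0]
  [ 0, -5,  0,  0,  0]
  [ 0,  0, -1,  1,  0]
  [ 0,  0,  0, -1,  1]
  [ 0,  0,  0,  0, -1]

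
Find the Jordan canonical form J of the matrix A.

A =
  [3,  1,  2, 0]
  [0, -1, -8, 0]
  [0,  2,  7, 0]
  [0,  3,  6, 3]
J_2(3) ⊕ J_1(3) ⊕ J_1(3)

The characteristic polynomial is
  det(x·I − A) = x^4 - 12*x^3 + 54*x^2 - 108*x + 81 = (x - 3)^4

Eigenvalues and multiplicities (the geometric multiplicity of λ is n − rank(A − λI), which equals the number of Jordan blocks for λ):
  λ = 3: algebraic multiplicity = 4, geometric multiplicity = 3

Determining the block sizes for each eigenvalue:
  λ = 3: 3 blocks summing to 4 forces exactly one block of size 2 and the rest size 1 → block sizes [2, 1, 1]

Assembling the blocks gives a Jordan form
J =
  [3, 1, 0, 0]
  [0, 3, 0, 0]
  [0, 0, 3, 0]
  [0, 0, 0, 3]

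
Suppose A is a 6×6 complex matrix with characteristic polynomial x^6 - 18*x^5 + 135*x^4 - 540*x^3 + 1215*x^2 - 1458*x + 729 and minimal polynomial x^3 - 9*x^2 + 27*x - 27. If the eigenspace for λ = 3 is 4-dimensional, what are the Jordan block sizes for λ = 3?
Block sizes for λ = 3: [3, 1, 1, 1]

Step 1 — from the characteristic polynomial, algebraic multiplicity of λ = 3 is 6. From dim ker(A − (3)·I) = 4, there are exactly 4 Jordan blocks for λ = 3.
Step 2 — from the minimal polynomial, the factor (x − 3)^3 tells us the largest block for λ = 3 has size 3.
Step 3 — with total size 6, 4 blocks, and largest block 3, the block sizes (in nonincreasing order) are [3, 1, 1, 1].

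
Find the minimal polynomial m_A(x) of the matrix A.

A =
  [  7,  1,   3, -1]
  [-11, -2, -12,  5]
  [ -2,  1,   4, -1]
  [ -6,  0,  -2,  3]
x^3 - 9*x^2 + 27*x - 27

The characteristic polynomial is χ_A(x) = (x - 3)^4, so the eigenvalues are known. The minimal polynomial is
  m_A(x) = Π_λ (x − λ)^{k_λ}
where k_λ is the size of the *largest* Jordan block for λ (equivalently, the smallest k with (A − λI)^k v = 0 for every generalised eigenvector v of λ).

  λ = 3: largest Jordan block has size 3, contributing (x − 3)^3

So m_A(x) = (x - 3)^3 = x^3 - 9*x^2 + 27*x - 27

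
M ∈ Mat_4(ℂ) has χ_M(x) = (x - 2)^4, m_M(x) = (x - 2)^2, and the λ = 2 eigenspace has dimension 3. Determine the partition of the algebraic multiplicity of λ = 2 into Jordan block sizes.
Block sizes for λ = 2: [2, 1, 1]

Step 1 — from the characteristic polynomial, algebraic multiplicity of λ = 2 is 4. From dim ker(M − (2)·I) = 3, there are exactly 3 Jordan blocks for λ = 2.
Step 2 — from the minimal polynomial, the factor (x − 2)^2 tells us the largest block for λ = 2 has size 2.
Step 3 — with total size 4, 3 blocks, and largest block 2, the block sizes (in nonincreasing order) are [2, 1, 1].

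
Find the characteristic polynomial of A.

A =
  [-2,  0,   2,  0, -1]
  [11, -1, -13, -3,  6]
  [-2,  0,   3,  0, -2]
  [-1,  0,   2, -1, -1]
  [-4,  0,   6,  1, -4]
x^5 + 5*x^4 + 10*x^3 + 10*x^2 + 5*x + 1

Expanding det(x·I − A) (e.g. by cofactor expansion or by noting that A is similar to its Jordan form J, which has the same characteristic polynomial as A) gives
  χ_A(x) = x^5 + 5*x^4 + 10*x^3 + 10*x^2 + 5*x + 1
which factors as (x + 1)^5. The eigenvalues (with algebraic multiplicities) are λ = -1 with multiplicity 5.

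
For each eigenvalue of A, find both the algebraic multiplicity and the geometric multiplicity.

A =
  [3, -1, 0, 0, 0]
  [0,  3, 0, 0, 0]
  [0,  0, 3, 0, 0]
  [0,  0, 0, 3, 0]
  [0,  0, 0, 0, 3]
λ = 3: alg = 5, geom = 4

Step 1 — factor the characteristic polynomial to read off the algebraic multiplicities:
  χ_A(x) = (x - 3)^5

Step 2 — compute geometric multiplicities via the rank-nullity identity g(λ) = n − rank(A − λI):
  rank(A − (3)·I) = 1, so dim ker(A − (3)·I) = n − 1 = 4

Summary:
  λ = 3: algebraic multiplicity = 5, geometric multiplicity = 4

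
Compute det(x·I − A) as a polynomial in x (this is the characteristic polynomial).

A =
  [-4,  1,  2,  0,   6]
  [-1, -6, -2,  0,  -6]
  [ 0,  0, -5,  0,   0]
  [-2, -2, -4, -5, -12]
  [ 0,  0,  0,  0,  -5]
x^5 + 25*x^4 + 250*x^3 + 1250*x^2 + 3125*x + 3125

Expanding det(x·I − A) (e.g. by cofactor expansion or by noting that A is similar to its Jordan form J, which has the same characteristic polynomial as A) gives
  χ_A(x) = x^5 + 25*x^4 + 250*x^3 + 1250*x^2 + 3125*x + 3125
which factors as (x + 5)^5. The eigenvalues (with algebraic multiplicities) are λ = -5 with multiplicity 5.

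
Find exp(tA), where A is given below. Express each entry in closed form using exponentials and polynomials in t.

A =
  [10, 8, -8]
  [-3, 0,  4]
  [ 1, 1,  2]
e^{tA} =
  [2*t^2*exp(4*t) + 6*t*exp(4*t) + exp(4*t), 4*t^2*exp(4*t) + 8*t*exp(4*t), -8*t*exp(4*t)]
  [-t^2*exp(4*t) - 3*t*exp(4*t), -2*t^2*exp(4*t) - 4*t*exp(4*t) + exp(4*t), 4*t*exp(4*t)]
  [t^2*exp(4*t)/2 + t*exp(4*t), t^2*exp(4*t) + t*exp(4*t), -2*t*exp(4*t) + exp(4*t)]

Strategy: write A = P · J · P⁻¹ where J is a Jordan canonical form, so e^{tA} = P · e^{tJ} · P⁻¹, and e^{tJ} can be computed block-by-block.

A has Jordan form
J =
  [4, 1, 0]
  [0, 4, 1]
  [0, 0, 4]
(up to reordering of blocks).

Per-block formulas:
  For a 3×3 Jordan block J_3(4): exp(t · J_3(4)) = e^(4t)·(I + t·N + (t^2/2)·N^2), where N is the 3×3 nilpotent shift.

After assembling e^{tJ} and conjugating by P, we get:

e^{tA} =
  [2*t^2*exp(4*t) + 6*t*exp(4*t) + exp(4*t), 4*t^2*exp(4*t) + 8*t*exp(4*t), -8*t*exp(4*t)]
  [-t^2*exp(4*t) - 3*t*exp(4*t), -2*t^2*exp(4*t) - 4*t*exp(4*t) + exp(4*t), 4*t*exp(4*t)]
  [t^2*exp(4*t)/2 + t*exp(4*t), t^2*exp(4*t) + t*exp(4*t), -2*t*exp(4*t) + exp(4*t)]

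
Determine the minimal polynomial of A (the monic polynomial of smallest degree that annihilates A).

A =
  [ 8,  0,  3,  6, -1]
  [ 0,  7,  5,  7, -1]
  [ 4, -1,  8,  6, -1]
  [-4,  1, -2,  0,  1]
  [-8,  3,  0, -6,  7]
x^3 - 18*x^2 + 108*x - 216

The characteristic polynomial is χ_A(x) = (x - 6)^5, so the eigenvalues are known. The minimal polynomial is
  m_A(x) = Π_λ (x − λ)^{k_λ}
where k_λ is the size of the *largest* Jordan block for λ (equivalently, the smallest k with (A − λI)^k v = 0 for every generalised eigenvector v of λ).

  λ = 6: largest Jordan block has size 3, contributing (x − 6)^3

So m_A(x) = (x - 6)^3 = x^3 - 18*x^2 + 108*x - 216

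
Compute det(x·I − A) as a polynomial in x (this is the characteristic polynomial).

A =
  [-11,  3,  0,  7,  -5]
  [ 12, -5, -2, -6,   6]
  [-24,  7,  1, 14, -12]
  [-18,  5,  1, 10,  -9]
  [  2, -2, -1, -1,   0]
x^5 + 5*x^4 + 10*x^3 + 10*x^2 + 5*x + 1

Expanding det(x·I − A) (e.g. by cofactor expansion or by noting that A is similar to its Jordan form J, which has the same characteristic polynomial as A) gives
  χ_A(x) = x^5 + 5*x^4 + 10*x^3 + 10*x^2 + 5*x + 1
which factors as (x + 1)^5. The eigenvalues (with algebraic multiplicities) are λ = -1 with multiplicity 5.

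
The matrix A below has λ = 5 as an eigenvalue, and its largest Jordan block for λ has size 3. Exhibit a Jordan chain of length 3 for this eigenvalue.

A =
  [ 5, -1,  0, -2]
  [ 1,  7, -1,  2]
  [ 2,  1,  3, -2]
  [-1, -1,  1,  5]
A Jordan chain for λ = 5 of length 3:
v_1 = (1, -2, -1, 1)ᵀ
v_2 = (0, 1, 2, -1)ᵀ
v_3 = (1, 0, 0, 0)ᵀ

Let N = A − (5)·I. We want v_3 with N^3 v_3 = 0 but N^2 v_3 ≠ 0; then v_{j-1} := N · v_j for j = 3, …, 2.

Pick v_3 = (1, 0, 0, 0)ᵀ.
Then v_2 = N · v_3 = (0, 1, 2, -1)ᵀ.
Then v_1 = N · v_2 = (1, -2, -1, 1)ᵀ.

Sanity check: (A − (5)·I) v_1 = (0, 0, 0, 0)ᵀ = 0. ✓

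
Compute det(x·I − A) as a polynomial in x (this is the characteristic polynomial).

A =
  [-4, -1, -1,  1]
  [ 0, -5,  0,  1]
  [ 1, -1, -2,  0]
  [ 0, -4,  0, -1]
x^4 + 12*x^3 + 54*x^2 + 108*x + 81

Expanding det(x·I − A) (e.g. by cofactor expansion or by noting that A is similar to its Jordan form J, which has the same characteristic polynomial as A) gives
  χ_A(x) = x^4 + 12*x^3 + 54*x^2 + 108*x + 81
which factors as (x + 3)^4. The eigenvalues (with algebraic multiplicities) are λ = -3 with multiplicity 4.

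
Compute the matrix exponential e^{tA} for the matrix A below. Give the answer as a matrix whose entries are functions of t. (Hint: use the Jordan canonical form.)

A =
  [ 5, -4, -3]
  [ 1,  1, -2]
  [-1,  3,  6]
e^{tA} =
  [t*exp(4*t) + exp(4*t), -t^2*exp(4*t)/2 - 4*t*exp(4*t), -t^2*exp(4*t)/2 - 3*t*exp(4*t)]
  [t*exp(4*t), -t^2*exp(4*t)/2 - 3*t*exp(4*t) + exp(4*t), -t^2*exp(4*t)/2 - 2*t*exp(4*t)]
  [-t*exp(4*t), t^2*exp(4*t)/2 + 3*t*exp(4*t), t^2*exp(4*t)/2 + 2*t*exp(4*t) + exp(4*t)]

Strategy: write A = P · J · P⁻¹ where J is a Jordan canonical form, so e^{tA} = P · e^{tJ} · P⁻¹, and e^{tJ} can be computed block-by-block.

A has Jordan form
J =
  [4, 1, 0]
  [0, 4, 1]
  [0, 0, 4]
(up to reordering of blocks).

Per-block formulas:
  For a 3×3 Jordan block J_3(4): exp(t · J_3(4)) = e^(4t)·(I + t·N + (t^2/2)·N^2), where N is the 3×3 nilpotent shift.

After assembling e^{tJ} and conjugating by P, we get:

e^{tA} =
  [t*exp(4*t) + exp(4*t), -t^2*exp(4*t)/2 - 4*t*exp(4*t), -t^2*exp(4*t)/2 - 3*t*exp(4*t)]
  [t*exp(4*t), -t^2*exp(4*t)/2 - 3*t*exp(4*t) + exp(4*t), -t^2*exp(4*t)/2 - 2*t*exp(4*t)]
  [-t*exp(4*t), t^2*exp(4*t)/2 + 3*t*exp(4*t), t^2*exp(4*t)/2 + 2*t*exp(4*t) + exp(4*t)]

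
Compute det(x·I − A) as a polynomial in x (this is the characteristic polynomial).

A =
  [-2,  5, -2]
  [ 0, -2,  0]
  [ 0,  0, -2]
x^3 + 6*x^2 + 12*x + 8

Expanding det(x·I − A) (e.g. by cofactor expansion or by noting that A is similar to its Jordan form J, which has the same characteristic polynomial as A) gives
  χ_A(x) = x^3 + 6*x^2 + 12*x + 8
which factors as (x + 2)^3. The eigenvalues (with algebraic multiplicities) are λ = -2 with multiplicity 3.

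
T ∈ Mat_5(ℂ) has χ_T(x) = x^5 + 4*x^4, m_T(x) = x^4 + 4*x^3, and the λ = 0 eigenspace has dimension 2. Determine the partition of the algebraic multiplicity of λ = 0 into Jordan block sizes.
Block sizes for λ = 0: [3, 1]

Step 1 — from the characteristic polynomial, algebraic multiplicity of λ = 0 is 4. From dim ker(T − (0)·I) = 2, there are exactly 2 Jordan blocks for λ = 0.
Step 2 — from the minimal polynomial, the factor (x − 0)^3 tells us the largest block for λ = 0 has size 3.
Step 3 — with total size 4, 2 blocks, and largest block 3, the block sizes (in nonincreasing order) are [3, 1].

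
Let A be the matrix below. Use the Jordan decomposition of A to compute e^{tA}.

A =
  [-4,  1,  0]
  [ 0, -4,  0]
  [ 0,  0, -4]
e^{tA} =
  [exp(-4*t), t*exp(-4*t), 0]
  [0, exp(-4*t), 0]
  [0, 0, exp(-4*t)]

Strategy: write A = P · J · P⁻¹ where J is a Jordan canonical form, so e^{tA} = P · e^{tJ} · P⁻¹, and e^{tJ} can be computed block-by-block.

A has Jordan form
J =
  [-4,  1,  0]
  [ 0, -4,  0]
  [ 0,  0, -4]
(up to reordering of blocks).

Per-block formulas:
  For a 2×2 Jordan block J_2(-4): exp(t · J_2(-4)) = e^(-4t)·(I + t·N), where N is the 2×2 nilpotent shift.
  For a 1×1 block at λ = -4: exp(t · [-4]) = [e^(-4t)].

After assembling e^{tJ} and conjugating by P, we get:

e^{tA} =
  [exp(-4*t), t*exp(-4*t), 0]
  [0, exp(-4*t), 0]
  [0, 0, exp(-4*t)]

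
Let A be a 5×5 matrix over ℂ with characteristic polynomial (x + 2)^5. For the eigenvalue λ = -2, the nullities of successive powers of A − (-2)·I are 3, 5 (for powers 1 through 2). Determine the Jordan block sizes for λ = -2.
Block sizes for λ = -2: [2, 2, 1]

From the dimensions of kernels of powers, the number of Jordan blocks of size at least j is d_j − d_{j−1} where d_j = dim ker(N^j) (with d_0 = 0). Computing the differences gives [3, 2].
The number of blocks of size exactly k is (#blocks of size ≥ k) − (#blocks of size ≥ k + 1), so the partition is: 1 block(s) of size 1, 2 block(s) of size 2.
In nonincreasing order the block sizes are [2, 2, 1].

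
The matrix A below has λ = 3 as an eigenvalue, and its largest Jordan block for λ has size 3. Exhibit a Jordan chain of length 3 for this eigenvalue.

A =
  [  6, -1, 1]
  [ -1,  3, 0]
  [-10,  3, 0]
A Jordan chain for λ = 3 of length 3:
v_1 = (0, -3, -3)ᵀ
v_2 = (3, -1, -10)ᵀ
v_3 = (1, 0, 0)ᵀ

Let N = A − (3)·I. We want v_3 with N^3 v_3 = 0 but N^2 v_3 ≠ 0; then v_{j-1} := N · v_j for j = 3, …, 2.

Pick v_3 = (1, 0, 0)ᵀ.
Then v_2 = N · v_3 = (3, -1, -10)ᵀ.
Then v_1 = N · v_2 = (0, -3, -3)ᵀ.

Sanity check: (A − (3)·I) v_1 = (0, 0, 0)ᵀ = 0. ✓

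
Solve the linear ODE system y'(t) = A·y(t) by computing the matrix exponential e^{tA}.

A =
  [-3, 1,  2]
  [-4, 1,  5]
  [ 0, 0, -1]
e^{tA} =
  [-2*t*exp(-t) + exp(-t), t*exp(-t), t^2*exp(-t)/2 + 2*t*exp(-t)]
  [-4*t*exp(-t), 2*t*exp(-t) + exp(-t), t^2*exp(-t) + 5*t*exp(-t)]
  [0, 0, exp(-t)]

Strategy: write A = P · J · P⁻¹ where J is a Jordan canonical form, so e^{tA} = P · e^{tJ} · P⁻¹, and e^{tJ} can be computed block-by-block.

A has Jordan form
J =
  [-1,  1,  0]
  [ 0, -1,  1]
  [ 0,  0, -1]
(up to reordering of blocks).

Per-block formulas:
  For a 3×3 Jordan block J_3(-1): exp(t · J_3(-1)) = e^(-1t)·(I + t·N + (t^2/2)·N^2), where N is the 3×3 nilpotent shift.

After assembling e^{tJ} and conjugating by P, we get:

e^{tA} =
  [-2*t*exp(-t) + exp(-t), t*exp(-t), t^2*exp(-t)/2 + 2*t*exp(-t)]
  [-4*t*exp(-t), 2*t*exp(-t) + exp(-t), t^2*exp(-t) + 5*t*exp(-t)]
  [0, 0, exp(-t)]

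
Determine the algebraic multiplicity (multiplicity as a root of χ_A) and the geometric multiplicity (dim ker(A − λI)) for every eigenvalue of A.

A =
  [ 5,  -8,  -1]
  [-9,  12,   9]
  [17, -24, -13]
λ = 0: alg = 2, geom = 1; λ = 4: alg = 1, geom = 1

Step 1 — factor the characteristic polynomial to read off the algebraic multiplicities:
  χ_A(x) = x^2*(x - 4)

Step 2 — compute geometric multiplicities via the rank-nullity identity g(λ) = n − rank(A − λI):
  rank(A − (0)·I) = 2, so dim ker(A − (0)·I) = n − 2 = 1
  rank(A − (4)·I) = 2, so dim ker(A − (4)·I) = n − 2 = 1

Summary:
  λ = 0: algebraic multiplicity = 2, geometric multiplicity = 1
  λ = 4: algebraic multiplicity = 1, geometric multiplicity = 1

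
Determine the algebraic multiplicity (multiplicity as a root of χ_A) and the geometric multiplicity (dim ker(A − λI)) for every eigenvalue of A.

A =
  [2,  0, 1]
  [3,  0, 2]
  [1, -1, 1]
λ = 1: alg = 3, geom = 1

Step 1 — factor the characteristic polynomial to read off the algebraic multiplicities:
  χ_A(x) = (x - 1)^3

Step 2 — compute geometric multiplicities via the rank-nullity identity g(λ) = n − rank(A − λI):
  rank(A − (1)·I) = 2, so dim ker(A − (1)·I) = n − 2 = 1

Summary:
  λ = 1: algebraic multiplicity = 3, geometric multiplicity = 1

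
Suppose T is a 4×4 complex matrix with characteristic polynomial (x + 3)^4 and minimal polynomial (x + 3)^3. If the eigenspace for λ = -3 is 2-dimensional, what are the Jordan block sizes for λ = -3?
Block sizes for λ = -3: [3, 1]

Step 1 — from the characteristic polynomial, algebraic multiplicity of λ = -3 is 4. From dim ker(T − (-3)·I) = 2, there are exactly 2 Jordan blocks for λ = -3.
Step 2 — from the minimal polynomial, the factor (x + 3)^3 tells us the largest block for λ = -3 has size 3.
Step 3 — with total size 4, 2 blocks, and largest block 3, the block sizes (in nonincreasing order) are [3, 1].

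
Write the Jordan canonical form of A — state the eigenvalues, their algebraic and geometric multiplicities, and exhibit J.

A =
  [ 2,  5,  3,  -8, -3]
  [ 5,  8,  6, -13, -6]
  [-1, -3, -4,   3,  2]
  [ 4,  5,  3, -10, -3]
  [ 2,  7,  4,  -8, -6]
J_3(-2) ⊕ J_2(-2)

The characteristic polynomial is
  det(x·I − A) = x^5 + 10*x^4 + 40*x^3 + 80*x^2 + 80*x + 32 = (x + 2)^5

Eigenvalues and multiplicities (the geometric multiplicity of λ is n − rank(A − λI), which equals the number of Jordan blocks for λ):
  λ = -2: algebraic multiplicity = 5, geometric multiplicity = 2

Determining the block sizes for each eigenvalue:
  λ = -2: with am = 5 and gm = 2, the partition is not yet determined (e.g. several partitions of 5 into 2 parts exist). Let N = A − (-2)·I. Computing rank(N^1) = 3, rank(N^2) = 1, rank(N^3) = 0; the number of blocks of size ≥ j is rank(N^{j−1}) − rank(N^j), giving [2, 2, 1]. So we have 1 block(s) of size 3, 1 block(s) of size 2 → block sizes [3, 2]

Assembling the blocks gives a Jordan form
J =
  [-2,  1,  0,  0,  0]
  [ 0, -2,  1,  0,  0]
  [ 0,  0, -2,  0,  0]
  [ 0,  0,  0, -2,  1]
  [ 0,  0,  0,  0, -2]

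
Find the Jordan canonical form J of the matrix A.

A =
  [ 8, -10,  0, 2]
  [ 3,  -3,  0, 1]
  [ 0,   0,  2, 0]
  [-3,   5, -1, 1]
J_3(2) ⊕ J_1(2)

The characteristic polynomial is
  det(x·I − A) = x^4 - 8*x^3 + 24*x^2 - 32*x + 16 = (x - 2)^4

Eigenvalues and multiplicities (the geometric multiplicity of λ is n − rank(A − λI), which equals the number of Jordan blocks for λ):
  λ = 2: algebraic multiplicity = 4, geometric multiplicity = 2

Determining the block sizes for each eigenvalue:
  λ = 2: with am = 4 and gm = 2, the partition is not yet determined (e.g. several partitions of 4 into 2 parts exist). Let N = A − (2)·I. Computing rank(N^1) = 2, rank(N^2) = 1, rank(N^3) = 0; the number of blocks of size ≥ j is rank(N^{j−1}) − rank(N^j), giving [2, 1, 1]. So we have 1 block(s) of size 3, 1 block(s) of size 1 → block sizes [3, 1]

Assembling the blocks gives a Jordan form
J =
  [2, 1, 0, 0]
  [0, 2, 1, 0]
  [0, 0, 2, 0]
  [0, 0, 0, 2]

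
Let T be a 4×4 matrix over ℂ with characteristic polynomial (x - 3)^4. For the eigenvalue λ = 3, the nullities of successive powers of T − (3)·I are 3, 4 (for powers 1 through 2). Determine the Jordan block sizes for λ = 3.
Block sizes for λ = 3: [2, 1, 1]

From the dimensions of kernels of powers, the number of Jordan blocks of size at least j is d_j − d_{j−1} where d_j = dim ker(N^j) (with d_0 = 0). Computing the differences gives [3, 1].
The number of blocks of size exactly k is (#blocks of size ≥ k) − (#blocks of size ≥ k + 1), so the partition is: 2 block(s) of size 1, 1 block(s) of size 2.
In nonincreasing order the block sizes are [2, 1, 1].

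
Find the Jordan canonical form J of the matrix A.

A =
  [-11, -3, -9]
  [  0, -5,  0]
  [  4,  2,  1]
J_2(-5) ⊕ J_1(-5)

The characteristic polynomial is
  det(x·I − A) = x^3 + 15*x^2 + 75*x + 125 = (x + 5)^3

Eigenvalues and multiplicities (the geometric multiplicity of λ is n − rank(A − λI), which equals the number of Jordan blocks for λ):
  λ = -5: algebraic multiplicity = 3, geometric multiplicity = 2

Determining the block sizes for each eigenvalue:
  λ = -5: 2 blocks summing to 3 forces exactly one block of size 2 and the rest size 1 → block sizes [2, 1]

Assembling the blocks gives a Jordan form
J =
  [-5,  1,  0]
  [ 0, -5,  0]
  [ 0,  0, -5]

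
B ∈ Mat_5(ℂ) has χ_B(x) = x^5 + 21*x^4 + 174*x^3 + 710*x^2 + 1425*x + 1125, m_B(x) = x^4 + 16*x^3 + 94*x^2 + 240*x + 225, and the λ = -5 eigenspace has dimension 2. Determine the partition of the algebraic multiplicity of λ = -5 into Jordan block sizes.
Block sizes for λ = -5: [2, 1]

Step 1 — from the characteristic polynomial, algebraic multiplicity of λ = -5 is 3. From dim ker(B − (-5)·I) = 2, there are exactly 2 Jordan blocks for λ = -5.
Step 2 — from the minimal polynomial, the factor (x + 5)^2 tells us the largest block for λ = -5 has size 2.
Step 3 — with total size 3, 2 blocks, and largest block 2, the block sizes (in nonincreasing order) are [2, 1].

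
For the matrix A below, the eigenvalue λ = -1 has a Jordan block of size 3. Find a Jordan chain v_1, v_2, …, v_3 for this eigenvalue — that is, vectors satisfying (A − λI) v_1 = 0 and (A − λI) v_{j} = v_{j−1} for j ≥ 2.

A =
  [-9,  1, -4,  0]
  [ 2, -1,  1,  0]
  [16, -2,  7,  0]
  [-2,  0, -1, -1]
A Jordan chain for λ = -1 of length 3:
v_1 = (2, 0, -4, 0)ᵀ
v_2 = (-8, 2, 16, -2)ᵀ
v_3 = (1, 0, 0, 0)ᵀ

Let N = A − (-1)·I. We want v_3 with N^3 v_3 = 0 but N^2 v_3 ≠ 0; then v_{j-1} := N · v_j for j = 3, …, 2.

Pick v_3 = (1, 0, 0, 0)ᵀ.
Then v_2 = N · v_3 = (-8, 2, 16, -2)ᵀ.
Then v_1 = N · v_2 = (2, 0, -4, 0)ᵀ.

Sanity check: (A − (-1)·I) v_1 = (0, 0, 0, 0)ᵀ = 0. ✓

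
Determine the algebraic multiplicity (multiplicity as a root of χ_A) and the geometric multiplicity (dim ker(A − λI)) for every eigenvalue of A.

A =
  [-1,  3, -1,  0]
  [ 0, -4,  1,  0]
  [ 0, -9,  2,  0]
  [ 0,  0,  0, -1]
λ = -1: alg = 4, geom = 3

Step 1 — factor the characteristic polynomial to read off the algebraic multiplicities:
  χ_A(x) = (x + 1)^4

Step 2 — compute geometric multiplicities via the rank-nullity identity g(λ) = n − rank(A − λI):
  rank(A − (-1)·I) = 1, so dim ker(A − (-1)·I) = n − 1 = 3

Summary:
  λ = -1: algebraic multiplicity = 4, geometric multiplicity = 3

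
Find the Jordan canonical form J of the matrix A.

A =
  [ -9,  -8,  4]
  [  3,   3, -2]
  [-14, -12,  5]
J_2(-1) ⊕ J_1(1)

The characteristic polynomial is
  det(x·I − A) = x^3 + x^2 - x - 1 = (x - 1)*(x + 1)^2

Eigenvalues and multiplicities (the geometric multiplicity of λ is n − rank(A − λI), which equals the number of Jordan blocks for λ):
  λ = -1: algebraic multiplicity = 2, geometric multiplicity = 1
  λ = 1: algebraic multiplicity = 1, geometric multiplicity = 1

Determining the block sizes for each eigenvalue:
  λ = -1: one block (gm = 1), so the single block has size am = 2 → block sizes [2]
  λ = 1: one block (gm = 1), so the single block has size am = 1 → block sizes [1]

Assembling the blocks gives a Jordan form
J =
  [-1,  1, 0]
  [ 0, -1, 0]
  [ 0,  0, 1]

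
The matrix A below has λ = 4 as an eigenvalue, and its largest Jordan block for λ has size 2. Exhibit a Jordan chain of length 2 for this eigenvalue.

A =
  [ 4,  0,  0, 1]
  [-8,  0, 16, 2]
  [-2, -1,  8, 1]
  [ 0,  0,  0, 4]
A Jordan chain for λ = 4 of length 2:
v_1 = (0, -8, -2, 0)ᵀ
v_2 = (1, 0, 0, 0)ᵀ

Let N = A − (4)·I. We want v_2 with N^2 v_2 = 0 but N^1 v_2 ≠ 0; then v_{j-1} := N · v_j for j = 2, …, 2.

Pick v_2 = (1, 0, 0, 0)ᵀ.
Then v_1 = N · v_2 = (0, -8, -2, 0)ᵀ.

Sanity check: (A − (4)·I) v_1 = (0, 0, 0, 0)ᵀ = 0. ✓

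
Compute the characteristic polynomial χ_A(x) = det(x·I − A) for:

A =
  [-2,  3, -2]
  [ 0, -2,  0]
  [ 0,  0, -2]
x^3 + 6*x^2 + 12*x + 8

Expanding det(x·I − A) (e.g. by cofactor expansion or by noting that A is similar to its Jordan form J, which has the same characteristic polynomial as A) gives
  χ_A(x) = x^3 + 6*x^2 + 12*x + 8
which factors as (x + 2)^3. The eigenvalues (with algebraic multiplicities) are λ = -2 with multiplicity 3.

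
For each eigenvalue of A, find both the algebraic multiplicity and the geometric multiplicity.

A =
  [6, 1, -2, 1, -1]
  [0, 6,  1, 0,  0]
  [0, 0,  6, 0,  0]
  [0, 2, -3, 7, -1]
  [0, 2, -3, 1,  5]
λ = 6: alg = 5, geom = 2

Step 1 — factor the characteristic polynomial to read off the algebraic multiplicities:
  χ_A(x) = (x - 6)^5

Step 2 — compute geometric multiplicities via the rank-nullity identity g(λ) = n − rank(A − λI):
  rank(A − (6)·I) = 3, so dim ker(A − (6)·I) = n − 3 = 2

Summary:
  λ = 6: algebraic multiplicity = 5, geometric multiplicity = 2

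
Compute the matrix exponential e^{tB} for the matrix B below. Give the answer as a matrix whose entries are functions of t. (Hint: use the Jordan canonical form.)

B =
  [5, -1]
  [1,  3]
e^{tB} =
  [t*exp(4*t) + exp(4*t), -t*exp(4*t)]
  [t*exp(4*t), -t*exp(4*t) + exp(4*t)]

Strategy: write B = P · J · P⁻¹ where J is a Jordan canonical form, so e^{tB} = P · e^{tJ} · P⁻¹, and e^{tJ} can be computed block-by-block.

B has Jordan form
J =
  [4, 1]
  [0, 4]
(up to reordering of blocks).

Per-block formulas:
  For a 2×2 Jordan block J_2(4): exp(t · J_2(4)) = e^(4t)·(I + t·N), where N is the 2×2 nilpotent shift.

After assembling e^{tJ} and conjugating by P, we get:

e^{tB} =
  [t*exp(4*t) + exp(4*t), -t*exp(4*t)]
  [t*exp(4*t), -t*exp(4*t) + exp(4*t)]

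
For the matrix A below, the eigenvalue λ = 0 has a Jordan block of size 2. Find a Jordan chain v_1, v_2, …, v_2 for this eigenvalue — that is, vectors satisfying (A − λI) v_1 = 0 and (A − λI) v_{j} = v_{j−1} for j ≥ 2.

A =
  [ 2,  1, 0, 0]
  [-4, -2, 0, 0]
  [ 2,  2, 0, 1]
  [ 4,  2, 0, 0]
A Jordan chain for λ = 0 of length 2:
v_1 = (2, -4, 2, 4)ᵀ
v_2 = (1, 0, 0, 0)ᵀ

Let N = A − (0)·I. We want v_2 with N^2 v_2 = 0 but N^1 v_2 ≠ 0; then v_{j-1} := N · v_j for j = 2, …, 2.

Pick v_2 = (1, 0, 0, 0)ᵀ.
Then v_1 = N · v_2 = (2, -4, 2, 4)ᵀ.

Sanity check: (A − (0)·I) v_1 = (0, 0, 0, 0)ᵀ = 0. ✓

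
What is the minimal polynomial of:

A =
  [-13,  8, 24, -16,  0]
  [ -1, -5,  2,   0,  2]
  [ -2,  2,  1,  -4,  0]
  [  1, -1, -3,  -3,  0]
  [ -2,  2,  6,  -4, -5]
x^3 + 15*x^2 + 75*x + 125

The characteristic polynomial is χ_A(x) = (x + 5)^5, so the eigenvalues are known. The minimal polynomial is
  m_A(x) = Π_λ (x − λ)^{k_λ}
where k_λ is the size of the *largest* Jordan block for λ (equivalently, the smallest k with (A − λI)^k v = 0 for every generalised eigenvector v of λ).

  λ = -5: largest Jordan block has size 3, contributing (x + 5)^3

So m_A(x) = (x + 5)^3 = x^3 + 15*x^2 + 75*x + 125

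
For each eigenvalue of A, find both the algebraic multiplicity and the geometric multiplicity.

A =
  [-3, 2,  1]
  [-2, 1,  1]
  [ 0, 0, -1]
λ = -1: alg = 3, geom = 2

Step 1 — factor the characteristic polynomial to read off the algebraic multiplicities:
  χ_A(x) = (x + 1)^3

Step 2 — compute geometric multiplicities via the rank-nullity identity g(λ) = n − rank(A − λI):
  rank(A − (-1)·I) = 1, so dim ker(A − (-1)·I) = n − 1 = 2

Summary:
  λ = -1: algebraic multiplicity = 3, geometric multiplicity = 2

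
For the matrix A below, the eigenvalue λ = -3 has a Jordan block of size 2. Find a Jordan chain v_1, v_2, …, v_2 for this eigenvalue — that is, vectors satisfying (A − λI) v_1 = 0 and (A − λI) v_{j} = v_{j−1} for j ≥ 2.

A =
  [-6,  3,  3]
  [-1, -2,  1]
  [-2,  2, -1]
A Jordan chain for λ = -3 of length 2:
v_1 = (-3, -1, -2)ᵀ
v_2 = (1, 0, 0)ᵀ

Let N = A − (-3)·I. We want v_2 with N^2 v_2 = 0 but N^1 v_2 ≠ 0; then v_{j-1} := N · v_j for j = 2, …, 2.

Pick v_2 = (1, 0, 0)ᵀ.
Then v_1 = N · v_2 = (-3, -1, -2)ᵀ.

Sanity check: (A − (-3)·I) v_1 = (0, 0, 0)ᵀ = 0. ✓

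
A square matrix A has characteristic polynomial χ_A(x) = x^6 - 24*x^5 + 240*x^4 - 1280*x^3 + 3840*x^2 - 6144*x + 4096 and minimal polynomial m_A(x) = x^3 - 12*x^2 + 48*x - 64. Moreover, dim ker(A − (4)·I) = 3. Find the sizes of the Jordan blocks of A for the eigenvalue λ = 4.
Block sizes for λ = 4: [3, 2, 1]

Step 1 — from the characteristic polynomial, algebraic multiplicity of λ = 4 is 6. From dim ker(A − (4)·I) = 3, there are exactly 3 Jordan blocks for λ = 4.
Step 2 — from the minimal polynomial, the factor (x − 4)^3 tells us the largest block for λ = 4 has size 3.
Step 3 — with total size 6, 3 blocks, and largest block 3, the block sizes (in nonincreasing order) are [3, 2, 1].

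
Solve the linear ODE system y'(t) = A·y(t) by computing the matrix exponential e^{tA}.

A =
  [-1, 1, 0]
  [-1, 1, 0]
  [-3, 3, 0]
e^{tA} =
  [1 - t, t, 0]
  [-t, t + 1, 0]
  [-3*t, 3*t, 1]

Strategy: write A = P · J · P⁻¹ where J is a Jordan canonical form, so e^{tA} = P · e^{tJ} · P⁻¹, and e^{tJ} can be computed block-by-block.

A has Jordan form
J =
  [0, 1, 0]
  [0, 0, 0]
  [0, 0, 0]
(up to reordering of blocks).

Per-block formulas:
  For a 2×2 Jordan block J_2(0): exp(t · J_2(0)) = e^(0t)·(I + t·N), where N is the 2×2 nilpotent shift.
  For a 1×1 block at λ = 0: exp(t · [0]) = [e^(0t)].

After assembling e^{tJ} and conjugating by P, we get:

e^{tA} =
  [1 - t, t, 0]
  [-t, t + 1, 0]
  [-3*t, 3*t, 1]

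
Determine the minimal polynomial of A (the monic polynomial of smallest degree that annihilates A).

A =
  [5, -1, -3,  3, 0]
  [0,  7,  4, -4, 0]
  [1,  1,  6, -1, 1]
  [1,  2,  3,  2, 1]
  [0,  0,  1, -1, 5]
x^3 - 15*x^2 + 75*x - 125

The characteristic polynomial is χ_A(x) = (x - 5)^5, so the eigenvalues are known. The minimal polynomial is
  m_A(x) = Π_λ (x − λ)^{k_λ}
where k_λ is the size of the *largest* Jordan block for λ (equivalently, the smallest k with (A − λI)^k v = 0 for every generalised eigenvector v of λ).

  λ = 5: largest Jordan block has size 3, contributing (x − 5)^3

So m_A(x) = (x - 5)^3 = x^3 - 15*x^2 + 75*x - 125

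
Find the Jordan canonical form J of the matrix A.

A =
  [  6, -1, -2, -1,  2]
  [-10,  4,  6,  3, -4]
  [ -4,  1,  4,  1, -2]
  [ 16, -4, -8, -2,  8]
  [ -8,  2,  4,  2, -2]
J_3(2) ⊕ J_1(2) ⊕ J_1(2)

The characteristic polynomial is
  det(x·I − A) = x^5 - 10*x^4 + 40*x^3 - 80*x^2 + 80*x - 32 = (x - 2)^5

Eigenvalues and multiplicities (the geometric multiplicity of λ is n − rank(A − λI), which equals the number of Jordan blocks for λ):
  λ = 2: algebraic multiplicity = 5, geometric multiplicity = 3

Determining the block sizes for each eigenvalue:
  λ = 2: with am = 5 and gm = 3, the partition is not yet determined (e.g. several partitions of 5 into 3 parts exist). Let N = A − (2)·I. Computing rank(N^1) = 2, rank(N^2) = 1, rank(N^3) = 0; the number of blocks of size ≥ j is rank(N^{j−1}) − rank(N^j), giving [3, 1, 1]. So we have 1 block(s) of size 3, 2 block(s) of size 1 → block sizes [3, 1, 1]

Assembling the blocks gives a Jordan form
J =
  [2, 1, 0, 0, 0]
  [0, 2, 1, 0, 0]
  [0, 0, 2, 0, 0]
  [0, 0, 0, 2, 0]
  [0, 0, 0, 0, 2]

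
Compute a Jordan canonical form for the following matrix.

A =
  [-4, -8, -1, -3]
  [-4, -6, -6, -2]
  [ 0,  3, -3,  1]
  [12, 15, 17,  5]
J_2(-2) ⊕ J_2(-2)

The characteristic polynomial is
  det(x·I − A) = x^4 + 8*x^3 + 24*x^2 + 32*x + 16 = (x + 2)^4

Eigenvalues and multiplicities (the geometric multiplicity of λ is n − rank(A − λI), which equals the number of Jordan blocks for λ):
  λ = -2: algebraic multiplicity = 4, geometric multiplicity = 2

Determining the block sizes for each eigenvalue:
  λ = -2: with am = 4 and gm = 2, the partition is not yet determined (e.g. several partitions of 4 into 2 parts exist). Let N = A − (-2)·I. Computing rank(N^1) = 2, rank(N^2) = 0; the number of blocks of size ≥ j is rank(N^{j−1}) − rank(N^j), giving [2, 2]. So we have 2 block(s) of size 2 → block sizes [2, 2]

Assembling the blocks gives a Jordan form
J =
  [-2,  1,  0,  0]
  [ 0, -2,  0,  0]
  [ 0,  0, -2,  1]
  [ 0,  0,  0, -2]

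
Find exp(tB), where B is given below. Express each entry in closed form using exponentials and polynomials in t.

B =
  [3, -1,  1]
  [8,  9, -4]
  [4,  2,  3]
e^{tB} =
  [-2*t*exp(5*t) + exp(5*t), -t*exp(5*t), t*exp(5*t)]
  [8*t*exp(5*t), 4*t*exp(5*t) + exp(5*t), -4*t*exp(5*t)]
  [4*t*exp(5*t), 2*t*exp(5*t), -2*t*exp(5*t) + exp(5*t)]

Strategy: write B = P · J · P⁻¹ where J is a Jordan canonical form, so e^{tB} = P · e^{tJ} · P⁻¹, and e^{tJ} can be computed block-by-block.

B has Jordan form
J =
  [5, 1, 0]
  [0, 5, 0]
  [0, 0, 5]
(up to reordering of blocks).

Per-block formulas:
  For a 1×1 block at λ = 5: exp(t · [5]) = [e^(5t)].
  For a 2×2 Jordan block J_2(5): exp(t · J_2(5)) = e^(5t)·(I + t·N), where N is the 2×2 nilpotent shift.

After assembling e^{tJ} and conjugating by P, we get:

e^{tB} =
  [-2*t*exp(5*t) + exp(5*t), -t*exp(5*t), t*exp(5*t)]
  [8*t*exp(5*t), 4*t*exp(5*t) + exp(5*t), -4*t*exp(5*t)]
  [4*t*exp(5*t), 2*t*exp(5*t), -2*t*exp(5*t) + exp(5*t)]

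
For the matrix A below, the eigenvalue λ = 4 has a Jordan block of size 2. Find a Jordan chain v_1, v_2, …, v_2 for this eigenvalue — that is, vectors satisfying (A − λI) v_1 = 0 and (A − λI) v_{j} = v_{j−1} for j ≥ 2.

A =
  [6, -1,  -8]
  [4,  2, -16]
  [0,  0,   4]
A Jordan chain for λ = 4 of length 2:
v_1 = (2, 4, 0)ᵀ
v_2 = (1, 0, 0)ᵀ

Let N = A − (4)·I. We want v_2 with N^2 v_2 = 0 but N^1 v_2 ≠ 0; then v_{j-1} := N · v_j for j = 2, …, 2.

Pick v_2 = (1, 0, 0)ᵀ.
Then v_1 = N · v_2 = (2, 4, 0)ᵀ.

Sanity check: (A − (4)·I) v_1 = (0, 0, 0)ᵀ = 0. ✓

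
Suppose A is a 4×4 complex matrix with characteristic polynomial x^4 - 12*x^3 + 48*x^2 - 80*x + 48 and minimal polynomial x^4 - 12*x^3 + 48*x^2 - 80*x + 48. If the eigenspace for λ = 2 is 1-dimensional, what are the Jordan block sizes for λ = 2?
Block sizes for λ = 2: [3]

Step 1 — from the characteristic polynomial, algebraic multiplicity of λ = 2 is 3. From dim ker(A − (2)·I) = 1, there are exactly 1 Jordan blocks for λ = 2.
Step 2 — from the minimal polynomial, the factor (x − 2)^3 tells us the largest block for λ = 2 has size 3.
Step 3 — with total size 3, 1 blocks, and largest block 3, the block sizes (in nonincreasing order) are [3].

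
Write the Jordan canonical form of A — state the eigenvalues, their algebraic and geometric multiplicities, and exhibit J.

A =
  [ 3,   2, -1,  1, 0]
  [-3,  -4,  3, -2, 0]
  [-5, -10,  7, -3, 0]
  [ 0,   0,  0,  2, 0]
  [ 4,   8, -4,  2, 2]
J_2(2) ⊕ J_2(2) ⊕ J_1(2)

The characteristic polynomial is
  det(x·I − A) = x^5 - 10*x^4 + 40*x^3 - 80*x^2 + 80*x - 32 = (x - 2)^5

Eigenvalues and multiplicities (the geometric multiplicity of λ is n − rank(A − λI), which equals the number of Jordan blocks for λ):
  λ = 2: algebraic multiplicity = 5, geometric multiplicity = 3

Determining the block sizes for each eigenvalue:
  λ = 2: with am = 5 and gm = 3, the partition is not yet determined (e.g. several partitions of 5 into 3 parts exist). Let N = A − (2)·I. Computing rank(N^1) = 2, rank(N^2) = 0; the number of blocks of size ≥ j is rank(N^{j−1}) − rank(N^j), giving [3, 2]. So we have 2 block(s) of size 2, 1 block(s) of size 1 → block sizes [2, 2, 1]

Assembling the blocks gives a Jordan form
J =
  [2, 1, 0, 0, 0]
  [0, 2, 0, 0, 0]
  [0, 0, 2, 1, 0]
  [0, 0, 0, 2, 0]
  [0, 0, 0, 0, 2]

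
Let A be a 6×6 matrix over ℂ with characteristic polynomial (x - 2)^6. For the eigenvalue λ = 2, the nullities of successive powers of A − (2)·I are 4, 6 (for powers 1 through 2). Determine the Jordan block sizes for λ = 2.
Block sizes for λ = 2: [2, 2, 1, 1]

From the dimensions of kernels of powers, the number of Jordan blocks of size at least j is d_j − d_{j−1} where d_j = dim ker(N^j) (with d_0 = 0). Computing the differences gives [4, 2].
The number of blocks of size exactly k is (#blocks of size ≥ k) − (#blocks of size ≥ k + 1), so the partition is: 2 block(s) of size 1, 2 block(s) of size 2.
In nonincreasing order the block sizes are [2, 2, 1, 1].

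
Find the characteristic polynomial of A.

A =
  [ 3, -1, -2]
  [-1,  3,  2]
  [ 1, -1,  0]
x^3 - 6*x^2 + 12*x - 8

Expanding det(x·I − A) (e.g. by cofactor expansion or by noting that A is similar to its Jordan form J, which has the same characteristic polynomial as A) gives
  χ_A(x) = x^3 - 6*x^2 + 12*x - 8
which factors as (x - 2)^3. The eigenvalues (with algebraic multiplicities) are λ = 2 with multiplicity 3.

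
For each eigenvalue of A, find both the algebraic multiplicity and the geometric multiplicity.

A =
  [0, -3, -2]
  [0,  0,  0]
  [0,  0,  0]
λ = 0: alg = 3, geom = 2

Step 1 — factor the characteristic polynomial to read off the algebraic multiplicities:
  χ_A(x) = x^3

Step 2 — compute geometric multiplicities via the rank-nullity identity g(λ) = n − rank(A − λI):
  rank(A − (0)·I) = 1, so dim ker(A − (0)·I) = n − 1 = 2

Summary:
  λ = 0: algebraic multiplicity = 3, geometric multiplicity = 2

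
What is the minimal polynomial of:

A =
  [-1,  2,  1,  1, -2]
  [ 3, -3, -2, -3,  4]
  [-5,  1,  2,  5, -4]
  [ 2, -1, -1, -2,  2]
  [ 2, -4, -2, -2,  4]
x^2

The characteristic polynomial is χ_A(x) = x^5, so the eigenvalues are known. The minimal polynomial is
  m_A(x) = Π_λ (x − λ)^{k_λ}
where k_λ is the size of the *largest* Jordan block for λ (equivalently, the smallest k with (A − λI)^k v = 0 for every generalised eigenvector v of λ).

  λ = 0: largest Jordan block has size 2, contributing (x − 0)^2

So m_A(x) = x^2 = x^2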